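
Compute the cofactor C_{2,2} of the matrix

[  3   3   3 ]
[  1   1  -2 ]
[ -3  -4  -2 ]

The cofactor is 3.

Delete row 2 and column 2; the remaining 2×2 submatrix is [3 3; -3 -2].
Its determinant is 3·(-2) − 3·(-3) = 3.
The cofactor carries sign (−1)^(2+2) = +1, so C_{2,2} = +(3) = 3.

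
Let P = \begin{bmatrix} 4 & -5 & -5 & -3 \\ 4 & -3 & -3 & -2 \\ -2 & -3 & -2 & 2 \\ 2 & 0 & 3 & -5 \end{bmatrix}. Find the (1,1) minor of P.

Delete row 1 and column 1; the remaining 3×3 submatrix is [-3 -3 -2; -3 -2 2; 0 3 -5].
Its determinant is 51.

51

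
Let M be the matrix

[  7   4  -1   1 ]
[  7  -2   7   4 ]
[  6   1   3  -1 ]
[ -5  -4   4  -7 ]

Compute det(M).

Expand along row 1:
  + (7) · M_11   where M_11 = det([-2 7 4; 1 3 -1; -4 4 -7]) = 175
  − (4) · M_12   where M_12 = det([7 7 4; 6 3 -1; -5 4 -7]) = 366
  + (-1) · M_13   where M_13 = det([7 -2 4; 6 1 -1; -5 -4 -7]) = -247
  − (1) · M_14   where M_14 = det([7 -2 7; 6 1 3; -5 -4 4]) = 57
det = (+1)·(7)·(175) + (-1)·(4)·(366) + (+1)·(-1)·(-247) + (-1)·(1)·(57) = -49

|M| = -49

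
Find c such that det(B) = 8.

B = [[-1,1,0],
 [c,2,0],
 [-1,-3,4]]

Expanding along the row containing c, det(B) is linear in c: det(B) = (-4)·c + (-8).
Set (-4)·c + (-8) = 8  ⇒  (-4)·c = 16  ⇒  c = -4.

-4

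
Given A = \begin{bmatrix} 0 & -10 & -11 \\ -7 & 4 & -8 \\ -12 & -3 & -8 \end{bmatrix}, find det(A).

Expand along column 1:
  − (-7) · |-10 -11; -3 -8| = −(-7)·(80 − 33) = 329
  + (-12) · |-10 -11; 4 -8| = (-12)·(80 − (-44)) = -1488
Sum: (329) + (-1488) = -1159

det(A) = -1159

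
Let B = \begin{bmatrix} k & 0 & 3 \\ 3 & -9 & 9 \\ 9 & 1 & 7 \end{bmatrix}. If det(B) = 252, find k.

0

Expanding along the column containing k, det(B) is linear in k: det(B) = (-72)·k + (252).
Set (-72)·k + (252) = 252  ⇒  (-72)·k = 0  ⇒  k = 0.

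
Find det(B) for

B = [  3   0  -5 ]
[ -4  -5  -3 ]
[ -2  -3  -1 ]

-22

Expand along row 1:
  + 3 · |-5 -3; -3 -1| = 3·(5 − 9) = -12
  + (-5) · |-4 -5; -2 -3| = (-5)·(12 − 10) = -10
Sum: (-12) + (-10) = -22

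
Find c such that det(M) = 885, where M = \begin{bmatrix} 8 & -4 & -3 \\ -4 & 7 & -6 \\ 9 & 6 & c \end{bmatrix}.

Expanding along the row containing c, det(M) is linear in c: det(M) = (40)·c + (765).
Set (40)·c + (765) = 885  ⇒  (40)·c = 120  ⇒  c = 3.

3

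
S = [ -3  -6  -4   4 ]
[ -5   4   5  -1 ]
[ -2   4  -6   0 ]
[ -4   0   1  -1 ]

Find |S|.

-844

Expand along row 3 (it has 1 zero):
  + (-2) · M_31   where M_31 = det([-6 -4 4; 4 5 -1; 0 1 -1]) = 24
  − (4) · M_32   where M_32 = det([-3 -4 4; -5 5 -1; -4 1 -1]) = 76
  + (-6) · M_33   where M_33 = det([-3 -6 4; -5 4 -1; -4 0 -1]) = 82
det = (+1)·(-2)·(24) + (-1)·(4)·(76) + (+1)·(-6)·(82) = -844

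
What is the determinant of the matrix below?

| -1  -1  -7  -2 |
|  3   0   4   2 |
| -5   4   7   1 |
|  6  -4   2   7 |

Expand along row 2 (it has 1 zero):
  − (3) · M_21   where M_21 = det([-1 -7 -2; 4 7 1; -4 2 7]) = 105
  − (4) · M_23   where M_23 = det([-1 -1 -2; -5 4 1; 6 -4 7]) = -65
  + (2) · M_24   where M_24 = det([-1 -1 -7; -5 4 7; 6 -4 2]) = -60
det = (-1)·(3)·(105) + (-1)·(4)·(-65) + (+1)·(2)·(-60) = -175

-175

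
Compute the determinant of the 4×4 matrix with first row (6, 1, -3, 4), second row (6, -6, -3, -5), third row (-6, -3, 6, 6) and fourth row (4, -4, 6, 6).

3048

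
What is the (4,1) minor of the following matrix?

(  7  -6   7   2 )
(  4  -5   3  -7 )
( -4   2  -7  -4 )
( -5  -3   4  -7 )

186

Delete row 4 and column 1; the remaining 3×3 submatrix is [-6 7 2; -5 3 -7; 2 -7 -4].
Its determinant is 186.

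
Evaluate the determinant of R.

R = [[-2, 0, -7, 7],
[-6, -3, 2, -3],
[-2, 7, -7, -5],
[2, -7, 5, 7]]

|R| = -172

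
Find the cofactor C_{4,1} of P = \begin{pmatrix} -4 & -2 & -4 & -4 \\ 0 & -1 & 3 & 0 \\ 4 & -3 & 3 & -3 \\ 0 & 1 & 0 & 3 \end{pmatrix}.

The cofactor is -6.

Delete row 4 and column 1; the remaining 3×3 submatrix is [-2 -4 -4; -1 3 0; -3 3 -3].
Its determinant is 6.
The cofactor carries sign (−1)^(4+1) = −1, so C_{4,1} = −(6) = -6.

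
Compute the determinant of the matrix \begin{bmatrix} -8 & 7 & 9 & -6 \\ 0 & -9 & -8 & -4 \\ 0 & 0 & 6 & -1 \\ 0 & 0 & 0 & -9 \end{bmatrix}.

-3888

The matrix is upper triangular, so the determinant is the product of the diagonal entries:
det = (-8) · (-9) · (6) · (-9) = -3888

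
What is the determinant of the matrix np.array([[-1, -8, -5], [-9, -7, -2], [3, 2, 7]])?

-426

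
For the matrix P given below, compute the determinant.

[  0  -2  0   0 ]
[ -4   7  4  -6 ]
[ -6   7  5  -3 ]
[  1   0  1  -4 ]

52

Expand along row 1 (it has 3 zeros):
  − (-2) · M_12   where M_12 = det([-4 4 -6; -6 5 -3; 1 1 -4]) = 26
det = (-1)·(-2)·(26) = 52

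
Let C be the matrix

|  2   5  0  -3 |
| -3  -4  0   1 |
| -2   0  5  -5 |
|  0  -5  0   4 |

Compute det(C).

Expand along column 3 (it has 3 zeros):
  + (5) · M_33   where M_33 = det([2 5 -3; -3 -4 1; 0 -5 4]) = -7
det = (+1)·(5)·(-7) = -35

det(C) = -35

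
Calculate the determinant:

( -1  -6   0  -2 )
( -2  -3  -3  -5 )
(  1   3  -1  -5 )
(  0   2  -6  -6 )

248

Expand along row 1 (it has 1 zero):
  + (-1) · M_11   where M_11 = det([-3 -3 -5; 3 -1 -5; 2 -6 -6]) = 128
  − (-6) · M_12   where M_12 = det([-2 -3 -5; 1 -1 -5; 0 -6 -6]) = 60
  − (-2) · M_14   where M_14 = det([-2 -3 -3; 1 3 -1; 0 2 -6]) = 8
det = (+1)·(-1)·(128) + (-1)·(-6)·(60) + (-1)·(-2)·(8) = 248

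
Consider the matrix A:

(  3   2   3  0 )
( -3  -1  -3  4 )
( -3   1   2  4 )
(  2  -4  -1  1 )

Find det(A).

Expand along row 1 (it has 1 zero):
  + (3) · M_11   where M_11 = det([-1 -3 4; 1 2 4; -4 -1 1]) = 73
  − (2) · M_12   where M_12 = det([-3 -3 4; -3 2 4; 2 -1 1]) = -55
  + (3) · M_13   where M_13 = det([-3 -1 4; -3 1 4; 2 -4 1]) = -22
det = (+1)·(3)·(73) + (-1)·(2)·(-55) + (+1)·(3)·(-22) = 263

263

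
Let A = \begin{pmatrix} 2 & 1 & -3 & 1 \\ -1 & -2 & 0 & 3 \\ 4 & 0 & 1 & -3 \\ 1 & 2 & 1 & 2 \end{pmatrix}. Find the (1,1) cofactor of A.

Delete row 1 and column 1; the remaining 3×3 submatrix is [-2 0 3; 0 1 -3; 2 1 2].
Its determinant is -16.
The cofactor carries sign (−1)^(1+1) = +1, so C_{1,1} = +(-16) = -16.

-16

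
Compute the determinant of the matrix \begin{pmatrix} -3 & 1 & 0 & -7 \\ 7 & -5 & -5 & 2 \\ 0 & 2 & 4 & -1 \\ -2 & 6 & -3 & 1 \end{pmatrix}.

The determinant is -1268.

Expand along row 1 (it has 1 zero):
  + (-3) · M_11   where M_11 = det([-5 -5 2; 2 4 -1; 6 -3 1]) = -25
  − (1) · M_12   where M_12 = det([7 -5 2; 0 4 -1; -2 -3 1]) = 13
  − (-7) · M_14   where M_14 = det([7 -5 -5; 0 2 4; -2 6 -3]) = -190
det = (+1)·(-3)·(-25) + (-1)·(1)·(13) + (-1)·(-7)·(-190) = -1268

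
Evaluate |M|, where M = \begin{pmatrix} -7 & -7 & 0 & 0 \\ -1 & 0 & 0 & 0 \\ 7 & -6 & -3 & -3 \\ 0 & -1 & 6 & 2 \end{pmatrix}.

M is block lower-triangular with a 2×2 block and a 2×2 block on the diagonal, so its determinant equals the product of the determinants of the diagonal blocks.
det of the 2×2 block = -7
det of the 2×2 block = 12
det = (-7)·(12) = -84

-84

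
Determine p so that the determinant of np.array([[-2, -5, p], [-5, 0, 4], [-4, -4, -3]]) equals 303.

Expanding along the row containing p, det(M) is linear in p: det(M) = (20)·p + (123).
Set (20)·p + (123) = 303  ⇒  (20)·p = 180  ⇒  p = 9.

9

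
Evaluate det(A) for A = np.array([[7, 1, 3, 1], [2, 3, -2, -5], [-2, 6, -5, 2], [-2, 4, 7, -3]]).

-3149

Expand along row 1:
  + (7) · M_11   where M_11 = det([3 -2 -5; 6 -5 2; 4 7 -3]) = -359
  − (1) · M_12   where M_12 = det([2 -2 -5; -2 -5 2; -2 7 -3]) = 142
  + (3) · M_13   where M_13 = det([2 3 -5; -2 6 2; -2 4 -3]) = -102
  − (1) · M_14   where M_14 = det([2 3 -2; -2 6 -5; -2 4 7]) = 188
det = (+1)·(7)·(-359) + (-1)·(1)·(142) + (+1)·(3)·(-102) + (-1)·(1)·(188) = -3149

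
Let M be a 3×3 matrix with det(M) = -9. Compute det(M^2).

det(M^2) = (det M)^2 = (-9)^2 = 81

81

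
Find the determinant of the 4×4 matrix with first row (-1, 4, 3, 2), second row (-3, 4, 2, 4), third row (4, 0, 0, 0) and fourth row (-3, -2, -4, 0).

64

Expand along row 3 (it has 3 zeros):
  + (4) · M_31   where M_31 = det([4 3 2; 4 2 4; -2 -4 0]) = 16
det = (+1)·(4)·(16) = 64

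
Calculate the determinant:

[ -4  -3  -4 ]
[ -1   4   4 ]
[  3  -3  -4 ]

The determinant is 28.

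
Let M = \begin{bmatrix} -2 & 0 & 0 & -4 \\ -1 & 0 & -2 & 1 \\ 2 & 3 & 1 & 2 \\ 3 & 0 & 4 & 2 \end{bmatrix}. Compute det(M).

Expand along column 2 (it has 3 zeros):
  − (3) · M_32   where M_32 = det([-2 0 -4; -1 -2 1; 3 4 2]) = 8
det = (-1)·(3)·(8) = -24

|M| = -24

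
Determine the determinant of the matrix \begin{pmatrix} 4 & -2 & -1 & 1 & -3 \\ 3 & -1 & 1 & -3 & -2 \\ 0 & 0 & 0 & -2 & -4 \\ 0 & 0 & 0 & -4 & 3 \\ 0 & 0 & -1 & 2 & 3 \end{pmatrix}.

The matrix is block upper-triangular with a 2×2 block and a 3×3 block on the diagonal, so its determinant equals the product of the determinants of the diagonal blocks.
det of the 2×2 block = 2
det of the 3×3 block = 22
det = (2)·(22) = 44

The determinant is 44.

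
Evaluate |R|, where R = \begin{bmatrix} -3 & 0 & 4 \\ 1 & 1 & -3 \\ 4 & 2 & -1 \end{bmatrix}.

-23

Expand along column 2:
  + 1 · |-3 4; 4 -1| = 1·(3 − 16) = -13
  − 2 · |-3 4; 1 -3| = −2·(9 − 4) = -10
Sum: (-13) + (-10) = -23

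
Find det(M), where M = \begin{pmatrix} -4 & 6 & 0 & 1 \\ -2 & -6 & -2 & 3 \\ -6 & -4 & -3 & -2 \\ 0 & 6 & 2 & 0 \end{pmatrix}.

164

Expand along row 4 (it has 2 zeros):
  + (6) · M_42   where M_42 = det([-4 0 1; -2 -2 3; -6 -3 -2]) = -58
  − (2) · M_43   where M_43 = det([-4 6 1; -2 -6 3; -6 -4 -2]) = -256
det = (+1)·(6)·(-58) + (-1)·(2)·(-256) = 164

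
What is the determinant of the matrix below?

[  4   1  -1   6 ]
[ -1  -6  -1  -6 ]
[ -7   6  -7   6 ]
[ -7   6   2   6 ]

Expand along row 1:
  + (4) · M_11   where M_11 = det([-6 -1 -6; 6 -7 6; 6 2 6]) = 0
  − (1) · M_12   where M_12 = det([-1 -1 -6; -7 -7 6; -7 2 6]) = 432
  + (-1) · M_13   where M_13 = det([-1 -6 -6; -7 6 6; -7 6 6]) = 0
  − (6) · M_14   where M_14 = det([-1 -6 -1; -7 6 -7; -7 6 2]) = -432
det = (+1)·(4)·(0) + (-1)·(1)·(432) + (+1)·(-1)·(0) + (-1)·(6)·(-432) = 2160

2160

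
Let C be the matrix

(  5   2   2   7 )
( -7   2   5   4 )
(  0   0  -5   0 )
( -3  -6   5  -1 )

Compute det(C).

Expand along row 3 (it has 3 zeros):
  + (-5) · M_33   where M_33 = det([5 2 7; -7 2 4; -3 -6 -1]) = 408
det = (+1)·(-5)·(408) = -2040

|C| = -2040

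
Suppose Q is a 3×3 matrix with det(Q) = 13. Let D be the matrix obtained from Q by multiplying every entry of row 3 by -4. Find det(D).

det(D) = -52

Scaling one row by -4 multiplies the determinant by -4.
det(D) = (-4)·(13) = -52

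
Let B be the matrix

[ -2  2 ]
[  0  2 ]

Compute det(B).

det(B) = (-2)·2 − 2·0 = -4 − 0 = -4

det(B) = -4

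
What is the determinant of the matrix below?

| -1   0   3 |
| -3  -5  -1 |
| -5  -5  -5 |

-50

Expand along row 1:
  + (-1) · |-5 -1; -5 -5| = (-1)·(25 − 5) = -20
  + 3 · |-3 -5; -5 -5| = 3·(15 − 25) = -30
Sum: (-20) + (-30) = -50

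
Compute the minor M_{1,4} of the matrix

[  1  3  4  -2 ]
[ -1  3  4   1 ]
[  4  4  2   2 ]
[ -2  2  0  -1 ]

56

Delete row 1 and column 4; the remaining 3×3 submatrix is [-1 3 4; 4 4 2; -2 2 0].
Its determinant is 56.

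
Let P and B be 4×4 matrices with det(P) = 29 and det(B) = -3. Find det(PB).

det(PB) = det(P)·det(B) = (29)·(-3) = -87

det(PB) = -87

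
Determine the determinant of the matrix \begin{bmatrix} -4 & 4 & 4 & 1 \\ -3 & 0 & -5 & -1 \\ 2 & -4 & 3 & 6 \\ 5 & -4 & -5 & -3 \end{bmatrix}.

Expand along row 2 (it has 1 zero):
  − (-3) · M_21   where M_21 = det([4 4 1; -4 3 6; -4 -5 -3]) = -28
  − (-5) · M_23   where M_23 = det([-4 4 1; 2 -4 6; 5 -4 -3]) = 12
  + (-1) · M_24   where M_24 = det([-4 4 4; 2 -4 3; 5 -4 -5]) = 20
det = (-1)·(-3)·(-28) + (-1)·(-5)·(12) + (+1)·(-1)·(20) = -44

The determinant is -44.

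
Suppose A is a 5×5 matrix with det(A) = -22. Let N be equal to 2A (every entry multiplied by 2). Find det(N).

-704

For a 5×5 matrix, det(2A) = 2^5·det(A) = 32·det(A).
det(N) = (32)·(-22) = -704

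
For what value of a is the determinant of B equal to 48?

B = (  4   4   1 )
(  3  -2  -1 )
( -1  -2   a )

Expanding along the column containing a, det(B) is linear in a: det(B) = (-20)·a + (-12).
Set (-20)·a + (-12) = 48  ⇒  (-20)·a = 60  ⇒  a = -3.

a = -3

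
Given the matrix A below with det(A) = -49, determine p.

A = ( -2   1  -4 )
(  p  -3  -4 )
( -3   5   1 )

p = 3

Expanding along the row containing p, det(A) is linear in p: det(A) = (-21)·p + (14).
Set (-21)·p + (14) = -49  ⇒  (-21)·p = -63  ⇒  p = 3.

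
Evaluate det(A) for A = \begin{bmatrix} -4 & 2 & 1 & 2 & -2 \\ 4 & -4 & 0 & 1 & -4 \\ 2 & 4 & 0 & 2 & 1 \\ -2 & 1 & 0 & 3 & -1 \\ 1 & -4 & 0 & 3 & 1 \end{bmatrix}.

Expand along column 3 (it has 4 zeros):
  + (1) · M_13   where M_13 = det([4 -4 1 -4; 2 4 2 1; -2 1 3 -1; 1 -4 3 1]) = 525
det = (+1)·(1)·(525) = 525

The determinant is 525.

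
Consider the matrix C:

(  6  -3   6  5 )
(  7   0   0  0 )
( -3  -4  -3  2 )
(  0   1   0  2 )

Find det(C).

Expand along row 2 (it has 3 zeros):
  − (7) · M_21   where M_21 = det([-3 6 5; -4 -3 2; 1 0 2]) = 93
det = (-1)·(7)·(93) = -651

-651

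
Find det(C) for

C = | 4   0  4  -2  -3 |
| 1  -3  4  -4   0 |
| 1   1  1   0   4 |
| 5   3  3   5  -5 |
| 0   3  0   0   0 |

Expand along row 5 (it has 4 zeros):
  − (3) · M_52   where M_52 = det([4 4 -2 -3; 1 4 -4 0; 1 1 0 4; 5 3 5 -5]) = -299
det = (-1)·(3)·(-299) = 897

|C| = 897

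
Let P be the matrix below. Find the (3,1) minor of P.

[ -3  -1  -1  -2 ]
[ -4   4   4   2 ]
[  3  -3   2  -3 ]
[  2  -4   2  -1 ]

The minor is -36.

Delete row 3 and column 1; the remaining 3×3 submatrix is [-1 -1 -2; 4 4 2; -4 2 -1].
Its determinant is -36.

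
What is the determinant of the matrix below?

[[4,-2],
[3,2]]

det = 4·2 − (-2)·3 = 8 − (-6) = 14

The determinant is 14.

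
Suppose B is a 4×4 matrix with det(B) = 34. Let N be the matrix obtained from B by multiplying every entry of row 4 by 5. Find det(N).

det(N) = 170

Scaling one row by 5 multiplies the determinant by 5.
det(N) = (5)·(34) = 170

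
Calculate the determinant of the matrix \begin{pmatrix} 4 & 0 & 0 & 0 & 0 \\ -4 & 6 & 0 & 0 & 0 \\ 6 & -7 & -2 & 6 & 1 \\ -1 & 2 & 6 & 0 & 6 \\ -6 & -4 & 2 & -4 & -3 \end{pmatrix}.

The matrix is block lower-triangular with a 2×2 block and a 3×3 block on the diagonal, so its determinant equals the product of the determinants of the diagonal blocks.
det of the 2×2 block = 24
det of the 3×3 block = 108
det = (24)·(108) = 2592

2592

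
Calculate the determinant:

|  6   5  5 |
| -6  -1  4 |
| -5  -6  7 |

Expand along column 1:
  + 6 · |-1 4; -6 7| = 6·(-7 − (-24)) = 102
  − (-6) · |5 5; -6 7| = −(-6)·(35 − (-30)) = 390
  + (-5) · |5 5; -1 4| = (-5)·(20 − (-5)) = -125
Sum: (102) + (390) + (-125) = 367

367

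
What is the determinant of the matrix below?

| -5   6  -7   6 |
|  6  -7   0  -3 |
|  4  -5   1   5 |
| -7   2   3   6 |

Expand along row 2 (it has 1 zero):
  − (6) · M_21   where M_21 = det([6 -7 6; -5 1 5; 2 3 6]) = -436
  + (-7) · M_22   where M_22 = det([-5 -7 6; 4 1 5; -7 3 6]) = 572
  + (-3) · M_24   where M_24 = det([-5 6 -7; 4 -5 1; -7 2 3]) = 160
det = (-1)·(6)·(-436) + (+1)·(-7)·(572) + (+1)·(-3)·(160) = -1868

-1868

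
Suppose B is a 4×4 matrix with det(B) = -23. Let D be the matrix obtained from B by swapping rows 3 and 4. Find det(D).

Swapping two rows multiplies the determinant by −1.
det(D) = (-1)·(-23) = 23

|D| = 23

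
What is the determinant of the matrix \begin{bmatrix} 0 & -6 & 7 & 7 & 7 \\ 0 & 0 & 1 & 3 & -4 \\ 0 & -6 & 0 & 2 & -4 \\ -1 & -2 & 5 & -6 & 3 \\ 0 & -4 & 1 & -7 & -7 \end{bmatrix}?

The determinant is 2684.

Expand along column 1 (it has 4 zeros):
  − (-1) · M_41   where M_41 = det([-6 7 7 7; 0 1 3 -4; -6 0 2 -4; -4 1 -7 -7]) = 2684
det = (-1)·(-1)·(2684) = 2684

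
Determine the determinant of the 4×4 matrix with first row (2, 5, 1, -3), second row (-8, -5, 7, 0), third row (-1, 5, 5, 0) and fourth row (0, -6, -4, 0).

Expand along column 4 (it has 3 zeros):
  − (-3) · M_14   where M_14 = det([-8 -5 7; -1 5 5; 0 -6 -4]) = -18
det = (-1)·(-3)·(-18) = -54

-54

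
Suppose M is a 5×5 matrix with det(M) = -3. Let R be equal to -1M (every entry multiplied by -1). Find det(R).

For a 5×5 matrix, det(-1M) = (-1)^5·det(M) = -1·det(M).
det(R) = (-1)·(-3) = 3

3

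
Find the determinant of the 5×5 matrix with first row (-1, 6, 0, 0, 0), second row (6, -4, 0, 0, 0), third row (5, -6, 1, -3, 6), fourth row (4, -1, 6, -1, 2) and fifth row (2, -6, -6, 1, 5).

The matrix is block lower-triangular with a 2×2 block and a 3×3 block on the diagonal, so its determinant equals the product of the determinants of the diagonal blocks.
det of the 2×2 block = -32
det of the 3×3 block = 119
det = (-32)·(119) = -3808

-3808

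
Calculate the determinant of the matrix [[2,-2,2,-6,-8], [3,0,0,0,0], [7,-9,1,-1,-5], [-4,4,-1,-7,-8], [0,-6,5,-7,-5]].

Expand along row 2 (it has 4 zeros):
  − (3) · M_21   where M_21 = det([-2 2 -6 -8; -9 1 -1 -5; 4 -1 -7 -8; -6 5 -7 -5]) = -704
det = (-1)·(3)·(-704) = 2112

2112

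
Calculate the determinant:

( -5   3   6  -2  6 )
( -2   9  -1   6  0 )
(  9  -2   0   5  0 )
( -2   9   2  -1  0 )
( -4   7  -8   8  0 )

The determinant is 16434.

Expand along column 5 (it has 4 zeros):
  + (6) · M_15   where M_15 = det([-2 9 -1 6; 9 -2 0 5; -2 9 2 -1; -4 7 -8 8]) = 2739
det = (+1)·(6)·(2739) = 16434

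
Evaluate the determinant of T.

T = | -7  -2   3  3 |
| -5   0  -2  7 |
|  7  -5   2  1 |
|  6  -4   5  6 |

1782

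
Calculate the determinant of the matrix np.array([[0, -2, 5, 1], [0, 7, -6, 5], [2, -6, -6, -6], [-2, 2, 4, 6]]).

-316

Expand along column 1 (it has 2 zeros):
  + (2) · M_31   where M_31 = det([-2 5 1; 7 -6 5; 2 4 6]) = -8
  − (-2) · M_41   where M_41 = det([-2 5 1; 7 -6 5; -6 -6 -6]) = -150
det = (+1)·(2)·(-8) + (-1)·(-2)·(-150) = -316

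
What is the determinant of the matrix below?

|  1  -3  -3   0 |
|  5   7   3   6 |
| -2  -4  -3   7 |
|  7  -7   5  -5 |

The determinant is -2954.

Expand along row 1 (it has 1 zero):
  + (1) · M_11   where M_11 = det([7 3 6; -4 -3 7; -7 5 -5]) = -593
  − (-3) · M_12   where M_12 = det([5 3 6; -2 -3 7; 7 5 -5]) = 83
  + (-3) · M_13   where M_13 = det([5 7 6; -2 -4 7; 7 -7 -5]) = 870
det = (+1)·(1)·(-593) + (-1)·(-3)·(83) + (+1)·(-3)·(870) = -2954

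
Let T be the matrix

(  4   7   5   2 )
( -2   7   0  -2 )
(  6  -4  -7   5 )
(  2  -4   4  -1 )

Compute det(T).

det(T) = 1174

Expand along row 2 (it has 1 zero):
  − (-2) · M_21   where M_21 = det([7 5 2; -4 -7 5; -4 4 -1]) = -299
  + (7) · M_22   where M_22 = det([4 5 2; 6 -7 5; 2 4 -1]) = 104
  + (-2) · M_24   where M_24 = det([4 7 5; 6 -4 -7; 2 -4 4]) = -522
det = (-1)·(-2)·(-299) + (+1)·(7)·(104) + (+1)·(-2)·(-522) = 1174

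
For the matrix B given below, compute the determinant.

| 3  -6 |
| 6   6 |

det(B) = 3·6 − (-6)·6 = 18 − (-36) = 54

|B| = 54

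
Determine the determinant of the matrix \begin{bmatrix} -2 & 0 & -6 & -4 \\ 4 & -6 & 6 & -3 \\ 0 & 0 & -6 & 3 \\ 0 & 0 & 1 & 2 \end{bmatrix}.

The determinant is -180.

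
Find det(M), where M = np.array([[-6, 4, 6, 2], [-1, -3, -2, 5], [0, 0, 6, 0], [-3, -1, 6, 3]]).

|M| = -240

Expand along row 3 (it has 3 zeros):
  + (6) · M_33   where M_33 = det([-6 4 2; -1 -3 5; -3 -1 3]) = -40
det = (+1)·(6)·(-40) = -240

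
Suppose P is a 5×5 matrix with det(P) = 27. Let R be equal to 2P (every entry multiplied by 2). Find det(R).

864

For a 5×5 matrix, det(2P) = 2^5·det(P) = 32·det(P).
det(R) = (32)·(27) = 864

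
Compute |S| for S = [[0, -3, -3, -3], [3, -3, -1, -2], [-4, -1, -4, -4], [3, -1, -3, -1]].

Expand along row 1 (it has 1 zero):
  − (-3) · M_12   where M_12 = det([3 -1 -2; -4 -4 -4; 3 -3 -1]) = -56
  + (-3) · M_13   where M_13 = det([3 -3 -2; -4 -1 -4; 3 -1 -1]) = 25
  − (-3) · M_14   where M_14 = det([3 -3 -1; -4 -1 -4; 3 -1 -3]) = 62
det = (-1)·(-3)·(-56) + (+1)·(-3)·(25) + (-1)·(-3)·(62) = -57

The determinant is -57.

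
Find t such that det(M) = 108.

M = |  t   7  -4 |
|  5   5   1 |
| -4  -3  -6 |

Expanding along the column containing t, det(M) is linear in t: det(M) = (-27)·t + (162).
Set (-27)·t + (162) = 108  ⇒  (-27)·t = -54  ⇒  t = 2.

t = 2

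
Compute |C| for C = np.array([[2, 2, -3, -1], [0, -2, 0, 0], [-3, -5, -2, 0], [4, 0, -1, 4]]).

126

Expand along row 2 (it has 3 zeros):
  + (-2) · M_22   where M_22 = det([2 -3 -1; -3 -2 0; 4 -1 4]) = -63
det = (+1)·(-2)·(-63) = 126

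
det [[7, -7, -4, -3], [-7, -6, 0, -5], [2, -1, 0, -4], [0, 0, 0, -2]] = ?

Expand along row 4 (it has 3 zeros):
  + (-2) · M_44   where M_44 = det([7 -7 -4; -7 -6 0; 2 -1 0]) = -76
det = (+1)·(-2)·(-76) = 152

152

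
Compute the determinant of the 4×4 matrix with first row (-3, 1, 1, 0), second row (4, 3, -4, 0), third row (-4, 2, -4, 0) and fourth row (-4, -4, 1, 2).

Expand along column 4 (it has 3 zeros):
  + (2) · M_44   where M_44 = det([-3 1 1; 4 3 -4; -4 2 -4]) = 64
det = (+1)·(2)·(64) = 128

The determinant is 128.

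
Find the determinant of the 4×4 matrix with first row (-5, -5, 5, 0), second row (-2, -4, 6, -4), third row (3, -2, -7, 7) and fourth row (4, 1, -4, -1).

Expand along row 1 (it has 1 zero):
  + (-5) · M_11   where M_11 = det([-4 6 -4; -2 -7 7; 1 -4 -1]) = -170
  − (-5) · M_12   where M_12 = det([-2 6 -4; 3 -7 7; 4 -4 -1]) = 52
  + (5) · M_13   where M_13 = det([-2 -4 -4; 3 -2 7; 4 1 -1]) = -158
det = (+1)·(-5)·(-170) + (-1)·(-5)·(52) + (+1)·(5)·(-158) = 320

320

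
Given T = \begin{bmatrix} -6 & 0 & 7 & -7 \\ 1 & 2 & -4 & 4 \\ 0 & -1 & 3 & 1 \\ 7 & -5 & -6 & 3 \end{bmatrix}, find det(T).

det(T) = -179

Expand along row 1 (it has 1 zero):
  + (-6) · M_11   where M_11 = det([2 -4 4; -1 3 1; -5 -6 3]) = 122
  + (7) · M_13   where M_13 = det([1 2 4; 0 -1 1; 7 -5 3]) = 44
  − (-7) · M_14   where M_14 = det([1 2 -4; 0 -1 3; 7 -5 -6]) = 35
det = (+1)·(-6)·(122) + (+1)·(7)·(44) + (-1)·(-7)·(35) = -179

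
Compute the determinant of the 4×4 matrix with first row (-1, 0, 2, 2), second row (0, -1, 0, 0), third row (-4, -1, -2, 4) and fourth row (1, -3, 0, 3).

-42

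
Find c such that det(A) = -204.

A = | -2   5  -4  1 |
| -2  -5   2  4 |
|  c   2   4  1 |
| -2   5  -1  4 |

Expanding along the row containing c, det(A) is linear in c: det(A) = (-105)·c + (216).
Set (-105)·c + (216) = -204  ⇒  (-105)·c = -420  ⇒  c = 4.

c = 4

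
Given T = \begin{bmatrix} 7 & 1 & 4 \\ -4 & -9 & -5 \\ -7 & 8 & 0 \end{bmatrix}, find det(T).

Expand along column 3:
  + 4 · |-4 -9; -7 8| = 4·(-32 − 63) = -380
  − (-5) · |7 1; -7 8| = −(-5)·(56 − (-7)) = 315
Sum: (-380) + (315) = -65

The determinant is -65.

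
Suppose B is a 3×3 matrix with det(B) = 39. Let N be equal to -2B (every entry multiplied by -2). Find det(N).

For a 3×3 matrix, det(-2B) = (-2)^3·det(B) = -8·det(B).
det(N) = (-8)·(39) = -312

det(N) = -312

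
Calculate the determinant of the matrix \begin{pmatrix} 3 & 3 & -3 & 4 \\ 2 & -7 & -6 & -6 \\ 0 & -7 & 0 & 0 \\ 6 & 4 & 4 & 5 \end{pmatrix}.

The determinant is 2072.

Expand along row 3 (it has 3 zeros):
  − (-7) · M_32   where M_32 = det([3 -3 4; 2 -6 -6; 6 4 5]) = 296
det = (-1)·(-7)·(296) = 2072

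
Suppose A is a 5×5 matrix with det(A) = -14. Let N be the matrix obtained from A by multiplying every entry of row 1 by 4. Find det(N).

Scaling one row by 4 multiplies the determinant by 4.
det(N) = (4)·(-14) = -56

-56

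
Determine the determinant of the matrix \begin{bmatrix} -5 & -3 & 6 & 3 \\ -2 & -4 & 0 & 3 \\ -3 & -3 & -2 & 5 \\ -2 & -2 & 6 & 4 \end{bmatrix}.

Expand along row 2 (it has 1 zero):
  − (-2) · M_21   where M_21 = det([-3 6 3; -3 -2 5; -2 6 4]) = 60
  + (-4) · M_22   where M_22 = det([-5 6 3; -3 -2 5; -2 6 4]) = 136
  + (3) · M_24   where M_24 = det([-5 -3 6; -3 -3 -2; -2 -2 6]) = 44
det = (-1)·(-2)·(60) + (+1)·(-4)·(136) + (+1)·(3)·(44) = -292

-292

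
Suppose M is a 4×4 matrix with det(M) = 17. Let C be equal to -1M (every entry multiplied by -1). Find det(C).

For a 4×4 matrix, det(-1M) = (-1)^4·det(M) = 1·det(M).
det(C) = (1)·(17) = 17

|C| = 17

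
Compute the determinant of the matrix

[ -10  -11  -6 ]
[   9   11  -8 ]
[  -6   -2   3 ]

-689

Expand along row 1:
  + (-10) · |11 -8; -2 3| = (-10)·(33 − 16) = -170
  − (-11) · |9 -8; -6 3| = −(-11)·(27 − 48) = -231
  + (-6) · |9 11; -6 -2| = (-6)·(-18 − (-66)) = -288
Sum: (-170) + (-231) + (-288) = -689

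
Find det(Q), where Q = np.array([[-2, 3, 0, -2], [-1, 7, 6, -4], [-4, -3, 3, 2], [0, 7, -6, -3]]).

-279

Expand along row 1 (it has 1 zero):
  + (-2) · M_11   where M_11 = det([7 6 -4; -3 3 2; 7 -6 -3]) = 63
  − (3) · M_12   where M_12 = det([-1 6 -4; -4 3 2; 0 -6 -3]) = -171
  − (-2) · M_14   where M_14 = det([-1 7 6; -4 -3 3; 0 7 -6]) = -333
det = (+1)·(-2)·(63) + (-1)·(3)·(-171) + (-1)·(-2)·(-333) = -279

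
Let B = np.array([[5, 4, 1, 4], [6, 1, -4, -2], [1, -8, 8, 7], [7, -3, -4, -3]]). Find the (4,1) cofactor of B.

135

Delete row 4 and column 1; the remaining 3×3 submatrix is [4 1 4; 1 -4 -2; -8 8 7].
Its determinant is -135.
The cofactor carries sign (−1)^(4+1) = −1, so C_{4,1} = −(-135) = 135.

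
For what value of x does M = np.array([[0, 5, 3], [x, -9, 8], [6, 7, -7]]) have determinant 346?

-1

Expanding along the column containing x, det(M) is linear in x: det(M) = (56)·x + (402).
Set (56)·x + (402) = 346  ⇒  (56)·x = -56  ⇒  x = -1.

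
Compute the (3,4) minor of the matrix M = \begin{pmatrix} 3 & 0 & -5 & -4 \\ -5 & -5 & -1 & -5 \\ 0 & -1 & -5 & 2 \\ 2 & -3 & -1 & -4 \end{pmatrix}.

-119

Delete row 3 and column 4; the remaining 3×3 submatrix is [3 0 -5; -5 -5 -1; 2 -3 -1].
Its determinant is -119.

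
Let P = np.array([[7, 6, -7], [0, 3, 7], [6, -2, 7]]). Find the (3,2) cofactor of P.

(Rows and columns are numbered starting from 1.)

The cofactor is -49.

Delete row 3 and column 2; the remaining 2×2 submatrix is [7 -7; 0 7].
Its determinant is 7·7 − (-7)·0 = 49.
The cofactor carries sign (−1)^(3+2) = −1, so C_{3,2} = −(49) = -49.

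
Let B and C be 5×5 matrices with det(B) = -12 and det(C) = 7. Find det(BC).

det(BC) = det(B)·det(C) = (-12)·(7) = -84

The determinant is -84.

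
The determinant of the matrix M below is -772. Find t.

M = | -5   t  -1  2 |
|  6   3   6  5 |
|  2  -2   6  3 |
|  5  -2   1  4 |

t = -9

Expanding along the row containing t, det(M) is linear in t: det(M) = (-28)·t + (-1024).
Set (-28)·t + (-1024) = -772  ⇒  (-28)·t = 252  ⇒  t = -9.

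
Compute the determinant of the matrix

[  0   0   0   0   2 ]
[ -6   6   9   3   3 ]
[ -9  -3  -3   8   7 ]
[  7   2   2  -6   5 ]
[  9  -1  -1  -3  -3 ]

Expand along row 1 (it has 4 zeros):
  + (2) · M_15   where M_15 = det([-6 6 9 3; -9 -3 -3 8; 7 2 2 -6; 9 -1 -1 -3]) = 21
det = (+1)·(2)·(21) = 42

The determinant is 42.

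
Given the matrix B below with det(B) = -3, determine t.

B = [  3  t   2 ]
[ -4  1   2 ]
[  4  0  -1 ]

2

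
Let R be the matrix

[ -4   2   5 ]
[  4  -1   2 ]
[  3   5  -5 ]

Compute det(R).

187

Expand along row 1:
  + (-4) · |-1 2; 5 -5| = (-4)·(5 − 10) = 20
  − 2 · |4 2; 3 -5| = −2·(-20 − 6) = 52
  + 5 · |4 -1; 3 5| = 5·(20 − (-3)) = 115
Sum: (20) + (52) + (115) = 187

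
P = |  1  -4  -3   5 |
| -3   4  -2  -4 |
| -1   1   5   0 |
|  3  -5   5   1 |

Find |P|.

Expand along row 3 (it has 1 zero):
  + (-1) · M_31   where M_31 = det([-4 -3 5; 4 -2 -4; -5 5 1]) = -70
  − (1) · M_32   where M_32 = det([1 -3 5; -3 -2 -4; 3 5 1]) = 0
  + (5) · M_33   where M_33 = det([1 -4 5; -3 4 -4; 3 -5 1]) = 35
det = (+1)·(-1)·(-70) + (-1)·(1)·(0) + (+1)·(5)·(35) = 245

det(P) = 245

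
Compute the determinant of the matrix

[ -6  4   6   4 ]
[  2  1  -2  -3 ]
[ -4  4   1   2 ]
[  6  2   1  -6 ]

124

Expand along row 1:
  + (-6) · M_11   where M_11 = det([1 -2 -3; 4 1 2; 2 1 -6]) = -70
  − (4) · M_12   where M_12 = det([2 -2 -3; -4 1 2; 6 1 -6]) = 38
  + (6) · M_13   where M_13 = det([2 1 -3; -4 4 2; 6 2 -6]) = 28
  − (4) · M_14   where M_14 = det([2 1 -2; -4 4 1; 6 2 1]) = 78
det = (+1)·(-6)·(-70) + (-1)·(4)·(38) + (+1)·(6)·(28) + (-1)·(4)·(78) = 124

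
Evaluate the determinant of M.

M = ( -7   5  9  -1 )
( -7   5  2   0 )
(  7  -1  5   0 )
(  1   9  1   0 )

Expand along column 4 (it has 3 zeros):
  − (-1) · M_14   where M_14 = det([-7 5 2; 7 -1 5; 1 9 1]) = 440
det = (-1)·(-1)·(440) = 440

The determinant is 440.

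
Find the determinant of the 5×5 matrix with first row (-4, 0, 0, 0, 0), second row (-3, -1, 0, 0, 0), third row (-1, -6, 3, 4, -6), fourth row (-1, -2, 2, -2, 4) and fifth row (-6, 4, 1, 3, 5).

The determinant is -552.

The matrix is block lower-triangular with a 2×2 block and a 3×3 block on the diagonal, so its determinant equals the product of the determinants of the diagonal blocks.
det of the 2×2 block = 4
det of the 3×3 block = -138
det = (4)·(-138) = -552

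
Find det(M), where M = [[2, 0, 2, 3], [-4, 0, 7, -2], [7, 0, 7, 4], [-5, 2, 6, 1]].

|M| = -286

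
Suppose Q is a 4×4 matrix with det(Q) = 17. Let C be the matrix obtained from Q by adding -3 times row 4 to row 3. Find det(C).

det(C) = 17

Adding a multiple of one row to another leaves the determinant unchanged.
det(C) = (1)·(17) = 17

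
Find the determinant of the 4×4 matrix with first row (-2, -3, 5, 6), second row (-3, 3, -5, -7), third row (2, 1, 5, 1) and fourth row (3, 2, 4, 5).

-566

Expand along row 1:
  + (-2) · M_11   where M_11 = det([3 -5 -7; 1 5 1; 2 4 5]) = 120
  − (-3) · M_12   where M_12 = det([-3 -5 -7; 2 5 1; 3 4 5]) = 21
  + (5) · M_13   where M_13 = det([-3 3 -7; 2 1 1; 3 2 5]) = -37
  − (6) · M_14   where M_14 = det([-3 3 -5; 2 1 5; 3 2 4]) = 34
det = (+1)·(-2)·(120) + (-1)·(-3)·(21) + (+1)·(5)·(-37) + (-1)·(6)·(34) = -566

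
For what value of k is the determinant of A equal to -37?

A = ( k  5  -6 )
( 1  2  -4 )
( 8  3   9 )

k = 3

Expanding along the row containing k, det(A) is linear in k: det(A) = (30)·k + (-127).
Set (30)·k + (-127) = -37  ⇒  (30)·k = 90  ⇒  k = 3.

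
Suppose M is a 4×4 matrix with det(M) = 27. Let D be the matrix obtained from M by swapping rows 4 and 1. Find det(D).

Swapping two rows multiplies the determinant by −1.
det(D) = (-1)·(27) = -27

det(D) = -27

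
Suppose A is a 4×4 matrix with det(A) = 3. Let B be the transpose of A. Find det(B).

det(Aᵀ) = det(A).
det(B) = (1)·(3) = 3

|B| = 3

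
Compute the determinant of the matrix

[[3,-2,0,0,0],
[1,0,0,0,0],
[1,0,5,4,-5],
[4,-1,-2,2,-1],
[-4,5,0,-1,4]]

114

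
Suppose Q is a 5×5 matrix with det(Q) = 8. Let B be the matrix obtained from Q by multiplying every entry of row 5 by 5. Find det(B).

40

Scaling one row by 5 multiplies the determinant by 5.
det(B) = (5)·(8) = 40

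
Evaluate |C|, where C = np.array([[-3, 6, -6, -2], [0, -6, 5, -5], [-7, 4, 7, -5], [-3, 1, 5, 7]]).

|C| = 2018

Expand along row 2 (it has 1 zero):
  + (-6) · M_22   where M_22 = det([-3 -6 -2; -7 7 -5; -3 5 7]) = -578
  − (5) · M_23   where M_23 = det([-3 6 -2; -7 4 -5; -3 1 7]) = 275
  + (-5) · M_24   where M_24 = det([-3 6 -6; -7 4 7; -3 1 5]) = 15
det = (+1)·(-6)·(-578) + (-1)·(5)·(275) + (+1)·(-5)·(15) = 2018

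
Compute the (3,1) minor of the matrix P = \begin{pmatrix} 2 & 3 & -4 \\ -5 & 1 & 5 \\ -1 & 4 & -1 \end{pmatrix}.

The minor is 19.

Delete row 3 and column 1; the remaining 2×2 submatrix is [3 -4; 1 5].
Its determinant is 3·5 − (-4)·1 = 19.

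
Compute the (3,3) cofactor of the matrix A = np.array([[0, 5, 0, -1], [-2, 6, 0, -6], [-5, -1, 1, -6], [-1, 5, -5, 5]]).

The cofactor is 84.

Delete row 3 and column 3; the remaining 3×3 submatrix is [0 5 -1; -2 6 -6; -1 5 5].
Its determinant is 84.
The cofactor carries sign (−1)^(3+3) = +1, so C_{3,3} = +(84) = 84.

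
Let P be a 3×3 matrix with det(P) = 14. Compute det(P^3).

det(P^3) = (det P)^3 = (14)^3 = 2744

2744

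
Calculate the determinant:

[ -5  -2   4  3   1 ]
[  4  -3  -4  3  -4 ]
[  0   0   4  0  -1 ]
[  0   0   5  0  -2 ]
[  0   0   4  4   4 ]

The determinant is 276.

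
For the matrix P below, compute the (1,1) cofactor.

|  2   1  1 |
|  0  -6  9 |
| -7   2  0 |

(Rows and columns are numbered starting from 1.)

Delete row 1 and column 1; the remaining 2×2 submatrix is [-6 9; 2 0].
Its determinant is (-6)·0 − 9·2 = -18.
The cofactor carries sign (−1)^(1+1) = +1, so C_{1,1} = +(-18) = -18.

The cofactor is -18.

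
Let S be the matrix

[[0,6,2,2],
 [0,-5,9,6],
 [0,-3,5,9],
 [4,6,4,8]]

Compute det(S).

Expand along column 1 (it has 3 zeros):
  − (4) · M_41   where M_41 = det([6 2 2; -5 9 6; -3 5 9]) = 364
det = (-1)·(4)·(364) = -1456

|S| = -1456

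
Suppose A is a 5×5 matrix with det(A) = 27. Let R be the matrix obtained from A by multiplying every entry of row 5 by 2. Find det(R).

The determinant is 54.

Scaling one row by 2 multiplies the determinant by 2.
det(R) = (2)·(27) = 54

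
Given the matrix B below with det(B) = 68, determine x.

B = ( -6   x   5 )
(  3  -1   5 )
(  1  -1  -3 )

x = 9

Expanding along the column containing x, det(B) is linear in x: det(B) = (14)·x + (-58).
Set (14)·x + (-58) = 68  ⇒  (14)·x = 126  ⇒  x = 9.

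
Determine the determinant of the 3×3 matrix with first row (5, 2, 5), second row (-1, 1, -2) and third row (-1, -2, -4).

-29

Expand along row 1:
  + 5 · |1 -2; -2 -4| = 5·(-4 − 4) = -40
  − 2 · |-1 -2; -1 -4| = −2·(4 − 2) = -4
  + 5 · |-1 1; -1 -2| = 5·(2 − (-1)) = 15
Sum: (-40) + (-4) + (15) = -29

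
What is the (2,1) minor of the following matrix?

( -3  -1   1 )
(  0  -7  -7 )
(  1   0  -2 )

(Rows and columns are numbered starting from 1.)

2

Delete row 2 and column 1; the remaining 2×2 submatrix is [-1 1; 0 -2].
Its determinant is (-1)·(-2) − 1·0 = 2.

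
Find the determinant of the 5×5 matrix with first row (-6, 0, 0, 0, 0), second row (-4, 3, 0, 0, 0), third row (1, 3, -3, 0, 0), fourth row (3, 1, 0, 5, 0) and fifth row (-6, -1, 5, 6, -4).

-1080

The matrix is lower triangular, so the determinant is the product of the diagonal entries:
det = (-6) · (3) · (-3) · (5) · (-4) = -1080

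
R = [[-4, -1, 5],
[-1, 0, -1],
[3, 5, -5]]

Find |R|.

Expand along column 2:
  − (-1) · |-1 -1; 3 -5| = −(-1)·(5 − (-3)) = 8
  − 5 · |-4 5; -1 -1| = −5·(4 − (-5)) = -45
Sum: (8) + (-45) = -37

|R| = -37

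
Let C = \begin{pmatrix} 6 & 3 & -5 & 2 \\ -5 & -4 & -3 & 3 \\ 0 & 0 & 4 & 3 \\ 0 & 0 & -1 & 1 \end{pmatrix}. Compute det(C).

C is block upper-triangular with a 2×2 block and a 2×2 block on the diagonal, so its determinant equals the product of the determinants of the diagonal blocks.
det of the 2×2 block = -9
det of the 2×2 block = 7
det = (-9)·(7) = -63

-63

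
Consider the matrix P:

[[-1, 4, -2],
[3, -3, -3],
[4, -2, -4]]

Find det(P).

det(P) = -18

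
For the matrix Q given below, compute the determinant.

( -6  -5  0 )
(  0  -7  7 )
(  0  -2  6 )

Expand along column 1:
  + (-6) · |-7 7; -2 6| = (-6)·(-42 − (-14)) = 168

det(Q) = 168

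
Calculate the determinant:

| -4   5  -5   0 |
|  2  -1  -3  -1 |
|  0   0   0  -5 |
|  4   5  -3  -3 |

-860

Expand along row 3 (it has 3 zeros):
  − (-5) · M_34   where M_34 = det([-4 5 -5; 2 -1 -3; 4 5 -3]) = -172
det = (-1)·(-5)·(-172) = -860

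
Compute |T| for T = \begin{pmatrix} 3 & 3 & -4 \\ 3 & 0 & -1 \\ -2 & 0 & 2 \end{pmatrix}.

det(T) = -12

Expand along column 2:
  − 3 · |3 -1; -2 2| = −3·(6 − 2) = -12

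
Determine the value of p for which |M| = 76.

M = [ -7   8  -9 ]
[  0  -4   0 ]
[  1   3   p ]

4

Expanding along the column containing p, det(M) is linear in p: det(M) = (28)·p + (-36).
Set (28)·p + (-36) = 76  ⇒  (28)·p = 112  ⇒  p = 4.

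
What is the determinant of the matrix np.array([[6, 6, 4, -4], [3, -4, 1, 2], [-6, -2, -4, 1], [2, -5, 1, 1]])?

Expand along row 1:
  + (6) · M_11   where M_11 = det([-4 1 2; -2 -4 1; -5 1 1]) = -27
  − (6) · M_12   where M_12 = det([3 1 2; -6 -4 1; 2 1 1]) = -3
  + (4) · M_13   where M_13 = det([3 -4 2; -6 -2 1; 2 -5 1]) = 45
  − (-4) · M_14   where M_14 = det([3 -4 1; -6 -2 -4; 2 -5 1]) = -24
det = (+1)·(6)·(-27) + (-1)·(6)·(-3) + (+1)·(4)·(45) + (-1)·(-4)·(-24) = -60

-60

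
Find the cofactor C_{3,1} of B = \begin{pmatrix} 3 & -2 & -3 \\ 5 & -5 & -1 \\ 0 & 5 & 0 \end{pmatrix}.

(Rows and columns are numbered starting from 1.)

-13

Delete row 3 and column 1; the remaining 2×2 submatrix is [-2 -3; -5 -1].
Its determinant is (-2)·(-1) − (-3)·(-5) = -13.
The cofactor carries sign (−1)^(3+1) = +1, so C_{3,1} = +(-13) = -13.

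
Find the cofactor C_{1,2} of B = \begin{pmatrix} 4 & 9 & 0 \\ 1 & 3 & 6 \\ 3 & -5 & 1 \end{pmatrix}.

Delete row 1 and column 2; the remaining 2×2 submatrix is [1 6; 3 1].
Its determinant is 1·1 − 6·3 = -17.
The cofactor carries sign (−1)^(1+2) = −1, so C_{1,2} = −(-17) = 17.

The cofactor is 17.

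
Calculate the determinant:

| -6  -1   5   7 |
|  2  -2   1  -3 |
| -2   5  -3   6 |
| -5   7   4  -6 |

-545

Expand along row 1:
  + (-6) · M_11   where M_11 = det([-2 1 -3; 5 -3 6; 7 4 -6]) = -39
  − (-1) · M_12   where M_12 = det([2 1 -3; -2 -3 6; -5 4 -6]) = 15
  + (5) · M_13   where M_13 = det([2 -2 -3; -2 5 6; -5 7 -6]) = -93
  − (7) · M_14   where M_14 = det([2 -2 1; -2 5 -3; -5 7 4]) = 47
det = (+1)·(-6)·(-39) + (-1)·(-1)·(15) + (+1)·(5)·(-93) + (-1)·(7)·(47) = -545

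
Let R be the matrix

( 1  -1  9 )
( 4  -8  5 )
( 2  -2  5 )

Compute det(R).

The determinant is 52.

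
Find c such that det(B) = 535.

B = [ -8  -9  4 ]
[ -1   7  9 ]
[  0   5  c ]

Expanding along the column containing c, det(B) is linear in c: det(B) = (-65)·c + (340).
Set (-65)·c + (340) = 535  ⇒  (-65)·c = 195  ⇒  c = -3.

-3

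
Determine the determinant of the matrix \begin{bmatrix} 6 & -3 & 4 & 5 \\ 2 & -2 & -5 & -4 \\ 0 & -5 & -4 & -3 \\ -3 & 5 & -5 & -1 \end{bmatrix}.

-782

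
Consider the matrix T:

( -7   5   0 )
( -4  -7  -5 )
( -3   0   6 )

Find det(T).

Expand along row 1:
  + (-7) · |-7 -5; 0 6| = (-7)·(-42 − 0) = 294
  − 5 · |-4 -5; -3 6| = −5·(-24 − 15) = 195
Sum: (294) + (195) = 489

489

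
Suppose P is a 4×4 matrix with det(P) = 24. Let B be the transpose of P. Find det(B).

det(Pᵀ) = det(P).
det(B) = (1)·(24) = 24

|B| = 24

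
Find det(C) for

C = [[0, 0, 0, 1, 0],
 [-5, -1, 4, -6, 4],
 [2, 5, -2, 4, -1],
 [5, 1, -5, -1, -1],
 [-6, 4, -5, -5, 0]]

771

Expand along row 1 (it has 4 zeros):
  − (1) · M_14   where M_14 = det([-5 -1 4 4; 2 5 -2 -1; 5 1 -5 -1; -6 4 -5 0]) = -771
det = (-1)·(1)·(-771) = 771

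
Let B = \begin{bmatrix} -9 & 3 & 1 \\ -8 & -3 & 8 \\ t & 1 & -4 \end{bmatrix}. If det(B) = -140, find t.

Expanding along the column containing t, det(B) is linear in t: det(B) = (27)·t + (-140).
Set (27)·t + (-140) = -140  ⇒  (27)·t = 0  ⇒  t = 0.

t = 0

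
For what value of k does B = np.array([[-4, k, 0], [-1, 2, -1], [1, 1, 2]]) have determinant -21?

Expanding along the column containing k, det(B) is linear in k: det(B) = (1)·k + (-20).
Set (1)·k + (-20) = -21  ⇒  (1)·k = -1  ⇒  k = -1.

-1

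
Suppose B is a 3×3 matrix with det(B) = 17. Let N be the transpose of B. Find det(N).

det(Bᵀ) = det(B).
det(N) = (1)·(17) = 17

17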